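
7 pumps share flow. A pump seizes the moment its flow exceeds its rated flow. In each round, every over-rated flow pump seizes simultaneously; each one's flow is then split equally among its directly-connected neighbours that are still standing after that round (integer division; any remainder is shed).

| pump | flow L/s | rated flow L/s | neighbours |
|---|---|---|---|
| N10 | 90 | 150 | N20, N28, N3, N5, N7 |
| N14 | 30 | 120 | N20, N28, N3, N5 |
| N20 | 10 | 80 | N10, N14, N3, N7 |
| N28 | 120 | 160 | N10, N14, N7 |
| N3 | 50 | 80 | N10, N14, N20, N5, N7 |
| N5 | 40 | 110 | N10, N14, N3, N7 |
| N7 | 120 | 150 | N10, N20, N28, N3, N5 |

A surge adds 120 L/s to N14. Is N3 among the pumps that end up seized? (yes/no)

Round 1 — N14 at 150 > 120. N14 seizes.
  N14 sheds 150 L/s to N20, N28, N3, N5: 37 each (2 lost).
    N20: 10+37 = 47 ≤ 80
    N28: 120+37 = 157 ≤ 160
    N3: 50+37 = 87 > 80
    N5: 40+37 = 77 ≤ 110
Round 2 — N3 seizes.
  N3 sheds 87 L/s to N10, N20, N5, N7: 21 each (3 lost).
    N10: 90+21 = 111 ≤ 150
    N20: 47+21 = 68 ≤ 80
    N5: 77+21 = 98 ≤ 110
    N7: 120+21 = 141 ≤ 150
No further seizures.

yes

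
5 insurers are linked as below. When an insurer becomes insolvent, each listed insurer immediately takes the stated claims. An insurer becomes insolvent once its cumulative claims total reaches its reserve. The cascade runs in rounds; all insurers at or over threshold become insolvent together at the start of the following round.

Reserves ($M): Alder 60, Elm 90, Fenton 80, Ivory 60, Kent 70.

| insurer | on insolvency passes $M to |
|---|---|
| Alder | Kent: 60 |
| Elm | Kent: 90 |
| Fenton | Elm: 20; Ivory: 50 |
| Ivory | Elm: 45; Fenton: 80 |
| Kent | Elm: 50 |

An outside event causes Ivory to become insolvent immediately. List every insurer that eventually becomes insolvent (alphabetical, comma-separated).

Fenton, Ivory

Round 1 — Ivory becomes insolvent (initial).
  Elm: +45 → 45 < 90
  Fenton: +80 → 80 ≥ 80
Round 2 — Fenton becomes insolvent.
  Elm: +20 → 65 < 90
No further insolvencies.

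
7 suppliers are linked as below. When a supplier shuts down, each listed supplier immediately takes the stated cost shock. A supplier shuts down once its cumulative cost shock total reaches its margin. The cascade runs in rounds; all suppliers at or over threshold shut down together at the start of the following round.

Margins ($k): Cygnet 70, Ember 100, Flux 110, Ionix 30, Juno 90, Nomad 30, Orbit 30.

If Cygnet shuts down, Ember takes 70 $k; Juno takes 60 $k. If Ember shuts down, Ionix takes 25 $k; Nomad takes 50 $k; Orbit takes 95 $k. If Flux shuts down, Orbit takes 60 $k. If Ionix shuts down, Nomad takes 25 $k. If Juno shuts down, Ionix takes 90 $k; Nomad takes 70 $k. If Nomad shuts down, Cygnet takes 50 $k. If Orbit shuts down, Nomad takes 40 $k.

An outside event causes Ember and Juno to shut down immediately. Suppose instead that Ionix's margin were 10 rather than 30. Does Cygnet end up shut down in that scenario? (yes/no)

no

With Ionix's margin at 10:
Round 1 — Ember, Juno shut down (initial).
  Ionix: +25+90 → 115 ≥ 10
  Nomad: +50+70 → 120 ≥ 30
  Orbit: +95 → 95 ≥ 30
Round 2 — Ionix, Nomad, Orbit shut down.
  Cygnet: +50 → 50 < 70
No further shutdowns.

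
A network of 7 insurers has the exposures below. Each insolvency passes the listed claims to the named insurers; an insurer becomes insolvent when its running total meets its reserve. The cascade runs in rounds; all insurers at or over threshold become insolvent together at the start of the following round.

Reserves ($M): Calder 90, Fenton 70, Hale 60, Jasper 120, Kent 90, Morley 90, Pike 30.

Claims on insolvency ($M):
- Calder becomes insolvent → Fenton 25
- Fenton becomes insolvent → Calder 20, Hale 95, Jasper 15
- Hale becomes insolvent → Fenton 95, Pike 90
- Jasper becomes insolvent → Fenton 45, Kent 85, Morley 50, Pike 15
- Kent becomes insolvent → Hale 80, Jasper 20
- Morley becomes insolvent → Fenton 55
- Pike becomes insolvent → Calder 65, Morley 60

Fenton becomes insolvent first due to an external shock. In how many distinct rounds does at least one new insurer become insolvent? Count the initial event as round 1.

3

Round 1 — Fenton becomes insolvent (initial).
  Calder: +20 → 20 < 90
  Hale: +95 → 95 ≥ 60
  Jasper: +15 → 15 < 120
Round 2 — Hale becomes insolvent.
  Pike: +90 → 90 ≥ 30
Round 3 — Pike becomes insolvent.
  Calder: +65 → 85 < 90
  Morley: +60 → 60 < 90
No further insolvencies.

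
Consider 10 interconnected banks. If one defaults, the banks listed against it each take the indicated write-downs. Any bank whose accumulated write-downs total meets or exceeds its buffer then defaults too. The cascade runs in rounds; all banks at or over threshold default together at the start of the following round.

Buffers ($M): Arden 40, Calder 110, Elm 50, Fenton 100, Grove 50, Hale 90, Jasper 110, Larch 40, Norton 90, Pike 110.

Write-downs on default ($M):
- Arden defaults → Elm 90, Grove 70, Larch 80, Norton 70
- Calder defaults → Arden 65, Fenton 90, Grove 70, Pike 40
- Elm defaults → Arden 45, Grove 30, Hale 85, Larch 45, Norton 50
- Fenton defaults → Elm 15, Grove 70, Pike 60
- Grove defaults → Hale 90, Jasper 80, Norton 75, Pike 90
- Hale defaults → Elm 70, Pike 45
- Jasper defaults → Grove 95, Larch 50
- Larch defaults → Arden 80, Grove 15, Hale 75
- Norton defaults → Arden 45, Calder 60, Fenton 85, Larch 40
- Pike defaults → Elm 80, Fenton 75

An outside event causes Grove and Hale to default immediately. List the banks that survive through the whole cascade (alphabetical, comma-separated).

Calder, Jasper

Round 1 — Grove, Hale default (initial).
  Elm: +70 → 70 ≥ 50
  Jasper: +80 → 80 < 110
  Norton: +75 → 75 < 90
  Pike: +90+45 → 135 ≥ 110
Round 2 — Elm, Pike default.
  Arden: +45 → 45 ≥ 40
  Fenton: +75 → 75 < 100
  Larch: +45 → 45 ≥ 40
  Norton: +50 → 125 ≥ 90
Round 3 — Arden, Larch, Norton default.
  Calder: +60 → 60 < 110
  Fenton: +85 → 160 ≥ 100
Round 4 — Fenton defaults.
No further defaults.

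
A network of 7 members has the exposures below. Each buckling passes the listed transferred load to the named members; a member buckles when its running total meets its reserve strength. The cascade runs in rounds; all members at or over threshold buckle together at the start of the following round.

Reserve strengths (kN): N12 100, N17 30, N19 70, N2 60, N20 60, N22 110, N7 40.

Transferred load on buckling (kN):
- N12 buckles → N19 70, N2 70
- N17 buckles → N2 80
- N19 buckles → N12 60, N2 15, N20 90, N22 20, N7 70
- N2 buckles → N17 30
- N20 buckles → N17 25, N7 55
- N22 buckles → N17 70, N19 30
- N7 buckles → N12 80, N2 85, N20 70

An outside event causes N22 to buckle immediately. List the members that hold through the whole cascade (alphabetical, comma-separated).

N12, N19, N20, N7

Round 1 — N22 buckles (initial).
  N17: +70 → 70 ≥ 30
  N19: +30 → 30 < 70
Round 2 — N17 buckles.
  N2: +80 → 80 ≥ 60
Round 3 — N2 buckles.
No further bucklings.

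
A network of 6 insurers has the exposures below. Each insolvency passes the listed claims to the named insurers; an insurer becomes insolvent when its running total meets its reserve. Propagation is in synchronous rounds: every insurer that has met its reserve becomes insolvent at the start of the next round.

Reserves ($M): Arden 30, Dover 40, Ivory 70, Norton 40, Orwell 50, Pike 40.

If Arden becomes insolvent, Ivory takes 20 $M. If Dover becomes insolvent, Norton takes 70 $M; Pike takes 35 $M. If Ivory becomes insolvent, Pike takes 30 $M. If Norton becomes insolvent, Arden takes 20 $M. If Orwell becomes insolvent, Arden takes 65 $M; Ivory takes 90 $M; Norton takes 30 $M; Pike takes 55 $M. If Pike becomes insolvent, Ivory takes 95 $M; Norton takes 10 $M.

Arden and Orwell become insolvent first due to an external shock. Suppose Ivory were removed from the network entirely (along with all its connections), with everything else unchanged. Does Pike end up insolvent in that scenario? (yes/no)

With Ivory removed:
Round 1 — Arden, Orwell become insolvent (initial).
  Norton: +30 → 30 < 40
  Pike: +55 → 55 ≥ 40
Round 2 — Pike becomes insolvent.
  Norton: +10 → 40 ≥ 40
Round 3 — Norton becomes insolvent.
No further insolvencies.

yes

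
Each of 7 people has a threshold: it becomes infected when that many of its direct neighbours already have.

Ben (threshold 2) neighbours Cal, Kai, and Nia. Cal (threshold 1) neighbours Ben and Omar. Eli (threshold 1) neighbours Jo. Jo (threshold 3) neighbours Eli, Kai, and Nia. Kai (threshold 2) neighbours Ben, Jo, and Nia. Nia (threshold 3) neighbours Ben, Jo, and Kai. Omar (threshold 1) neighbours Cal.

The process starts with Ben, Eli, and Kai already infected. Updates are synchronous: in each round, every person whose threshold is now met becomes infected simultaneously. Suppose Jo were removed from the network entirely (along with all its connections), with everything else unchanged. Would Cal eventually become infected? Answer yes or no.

With Jo removed:
Round 1 — Ben, Eli, Kai become infected (initial).
Round 2 — checking thresholds:
  Cal: 1 of 2 neighbours ≥ 1, becomes infected.
  Nia: 2 of 2 neighbours < 3, not yet.
Round 3 — checking thresholds:
  Nia: 2 of 2 neighbours < 3, not yet.
  Omar: 1 of 1 neighbours ≥ 1, becomes infected.
Round 4 — no new infections; cascade stops.

yes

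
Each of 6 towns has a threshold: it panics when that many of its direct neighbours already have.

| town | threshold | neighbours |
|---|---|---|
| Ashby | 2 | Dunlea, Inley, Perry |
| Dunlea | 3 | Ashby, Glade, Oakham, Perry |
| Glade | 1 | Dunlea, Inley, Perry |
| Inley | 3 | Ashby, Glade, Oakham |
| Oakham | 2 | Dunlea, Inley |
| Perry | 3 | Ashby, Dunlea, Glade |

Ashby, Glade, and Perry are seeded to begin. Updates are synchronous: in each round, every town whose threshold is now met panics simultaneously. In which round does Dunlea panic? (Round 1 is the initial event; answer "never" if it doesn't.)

2

Round 1 — Ashby, Glade, Perry panic (initial).
Round 2 — checking thresholds:
  Dunlea: 3 of 4 neighbours ≥ 3, panics.
  Inley: 2 of 3 neighbours < 3, below threshold.
Round 3 — no new panics; cascade stops.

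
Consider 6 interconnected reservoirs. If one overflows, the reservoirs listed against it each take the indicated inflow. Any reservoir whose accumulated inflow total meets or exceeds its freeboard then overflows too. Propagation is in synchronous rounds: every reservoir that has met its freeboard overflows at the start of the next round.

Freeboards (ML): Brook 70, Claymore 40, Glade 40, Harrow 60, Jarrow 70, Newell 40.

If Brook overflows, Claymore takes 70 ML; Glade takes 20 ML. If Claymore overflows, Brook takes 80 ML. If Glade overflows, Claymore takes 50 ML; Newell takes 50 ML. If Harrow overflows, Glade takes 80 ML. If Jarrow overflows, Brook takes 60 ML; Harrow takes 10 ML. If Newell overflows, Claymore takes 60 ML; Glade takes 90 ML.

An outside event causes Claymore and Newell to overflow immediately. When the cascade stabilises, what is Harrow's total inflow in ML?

0

Round 1 — Claymore, Newell overflow (initial).
  Brook: +80 → 80 ≥ 70
  Glade: +90 → 90 ≥ 40
Round 2 — Brook, Glade overflow.
No further overflows.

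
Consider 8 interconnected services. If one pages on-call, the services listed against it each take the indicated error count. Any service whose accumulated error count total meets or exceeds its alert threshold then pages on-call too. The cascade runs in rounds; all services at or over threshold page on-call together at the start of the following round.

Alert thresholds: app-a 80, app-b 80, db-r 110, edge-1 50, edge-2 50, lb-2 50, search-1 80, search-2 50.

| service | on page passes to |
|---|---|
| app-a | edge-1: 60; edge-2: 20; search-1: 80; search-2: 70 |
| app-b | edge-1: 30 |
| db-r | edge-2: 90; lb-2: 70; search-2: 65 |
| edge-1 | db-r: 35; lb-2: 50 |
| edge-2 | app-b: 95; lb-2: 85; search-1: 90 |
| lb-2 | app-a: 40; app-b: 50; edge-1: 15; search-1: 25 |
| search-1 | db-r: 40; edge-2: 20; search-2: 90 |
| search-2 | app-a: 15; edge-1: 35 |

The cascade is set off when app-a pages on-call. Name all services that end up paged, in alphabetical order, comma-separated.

app-a, edge-1, lb-2, search-1, search-2

Round 1 — app-a pages on-call (initial).
  edge-1: +60 → 60 ≥ 50
  edge-2: +20 → 20 < 50
  search-1: +80 → 80 ≥ 80
  search-2: +70 → 70 ≥ 50
Round 2 — edge-1, search-1, search-2 page on-call.
  db-r: +35+40 → 75 < 110
  edge-2: +20 → 40 < 50
  lb-2: +50 → 50 ≥ 50
Round 3 — lb-2 pages on-call.
  app-b: +50 → 50 < 80
No further pages.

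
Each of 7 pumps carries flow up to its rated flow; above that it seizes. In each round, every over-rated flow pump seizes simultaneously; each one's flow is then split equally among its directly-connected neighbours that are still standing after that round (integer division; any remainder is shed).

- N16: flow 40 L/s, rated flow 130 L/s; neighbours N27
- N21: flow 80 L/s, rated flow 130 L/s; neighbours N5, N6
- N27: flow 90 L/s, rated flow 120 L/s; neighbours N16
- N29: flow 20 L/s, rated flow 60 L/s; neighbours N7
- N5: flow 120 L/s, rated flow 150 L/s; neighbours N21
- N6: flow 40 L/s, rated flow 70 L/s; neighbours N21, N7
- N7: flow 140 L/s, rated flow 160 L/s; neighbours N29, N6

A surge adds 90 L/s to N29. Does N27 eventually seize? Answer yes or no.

no

Round 1 — N29 at 110 > 60. N29 seizes.
  N29 sheds 110 L/s to N7: 110 each.
    N7: 140+110 = 250 > 160
Round 2 — N7 seizes.
  N7 sheds 250 L/s to N6: 250 each.
    N6: 40+250 = 290 > 70
Round 3 — N6 seizes.
  N6 sheds 290 L/s to N21: 290 each.
    N21: 80+290 = 370 > 130
Round 4 — N21 seizes.
  N21 sheds 370 L/s to N5: 370 each.
    N5: 120+370 = 490 > 150
Round 5 — N5 seizes.
  N5 sheds 490 L/s: no online neighbours, lost.
No further seizures.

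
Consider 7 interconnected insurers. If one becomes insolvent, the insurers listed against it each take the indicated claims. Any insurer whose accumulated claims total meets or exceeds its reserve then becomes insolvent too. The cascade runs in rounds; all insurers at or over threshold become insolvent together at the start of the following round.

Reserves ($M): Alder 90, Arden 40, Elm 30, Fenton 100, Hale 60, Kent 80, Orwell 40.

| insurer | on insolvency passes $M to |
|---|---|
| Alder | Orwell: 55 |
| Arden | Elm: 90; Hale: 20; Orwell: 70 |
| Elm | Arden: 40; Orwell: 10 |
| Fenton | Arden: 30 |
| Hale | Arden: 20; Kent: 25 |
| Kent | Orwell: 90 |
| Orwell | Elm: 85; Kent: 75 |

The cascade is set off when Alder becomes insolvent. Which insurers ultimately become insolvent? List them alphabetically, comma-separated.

Alder, Arden, Elm, Orwell

Round 1 — Alder becomes insolvent (initial).
  Orwell: +55 → 55 ≥ 40
Round 2 — Orwell becomes insolvent.
  Elm: +85 → 85 ≥ 30
  Kent: +75 → 75 < 80
Round 3 — Elm becomes insolvent.
  Arden: +40 → 40 ≥ 40
Round 4 — Arden becomes insolvent.
  Hale: +20 → 20 < 60
No further insolvencies.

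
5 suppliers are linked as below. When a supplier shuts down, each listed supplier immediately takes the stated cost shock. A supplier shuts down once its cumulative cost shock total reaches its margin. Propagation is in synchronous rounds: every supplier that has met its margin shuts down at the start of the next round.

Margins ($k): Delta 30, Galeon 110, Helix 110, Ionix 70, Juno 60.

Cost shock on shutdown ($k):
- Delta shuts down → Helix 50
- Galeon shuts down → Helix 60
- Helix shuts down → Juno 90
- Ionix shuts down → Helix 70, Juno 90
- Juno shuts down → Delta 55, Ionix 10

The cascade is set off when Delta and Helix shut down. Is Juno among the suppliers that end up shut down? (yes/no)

yes

Round 1 — Delta, Helix shut down (initial).
  Juno: +90 → 90 ≥ 60
Round 2 — Juno shuts down.
  Ionix: +10 → 10 < 70
No further shutdowns.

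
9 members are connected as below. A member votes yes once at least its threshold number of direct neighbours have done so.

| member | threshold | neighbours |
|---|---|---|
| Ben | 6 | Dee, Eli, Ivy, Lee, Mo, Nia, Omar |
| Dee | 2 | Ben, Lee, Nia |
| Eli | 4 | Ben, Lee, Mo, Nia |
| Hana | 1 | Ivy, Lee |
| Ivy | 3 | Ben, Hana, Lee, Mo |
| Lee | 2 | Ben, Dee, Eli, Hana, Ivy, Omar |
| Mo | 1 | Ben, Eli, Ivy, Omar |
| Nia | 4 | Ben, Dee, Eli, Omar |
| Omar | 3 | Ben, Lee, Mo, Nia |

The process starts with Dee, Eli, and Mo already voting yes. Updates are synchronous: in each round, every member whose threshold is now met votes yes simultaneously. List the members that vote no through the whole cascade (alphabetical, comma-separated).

Ben, Nia, Omar

Round 1 — Dee, Eli, Mo vote yes (initial).
Round 2 — checking thresholds:
  Ben: 3 of 7 neighbours < 6, not yet.
  Ivy: 1 of 4 neighbours < 3, not yet.
  Lee: 2 of 6 neighbours ≥ 2, votes yes.
  Nia: 2 of 4 neighbours < 4, not yet.
  Omar: 1 of 4 neighbours < 3, not yet.
Round 3 — checking thresholds:
  Ben: 4 of 7 neighbours < 6, not yet.
  Hana: 1 of 2 neighbours ≥ 1, votes yes.
  Ivy: 2 of 4 neighbours < 3, not yet.
  Nia: 2 of 4 neighbours < 4, not yet.
  Omar: 2 of 4 neighbours < 3, not yet.
Round 4 — checking thresholds:
  Ben: 4 of 7 neighbours < 6, not yet.
  Ivy: 3 of 4 neighbours ≥ 3, votes yes.
  Nia: 2 of 4 neighbours < 4, not yet.
  Omar: 2 of 4 neighbours < 3, not yet.
Round 5 — no new yes votes; cascade stops.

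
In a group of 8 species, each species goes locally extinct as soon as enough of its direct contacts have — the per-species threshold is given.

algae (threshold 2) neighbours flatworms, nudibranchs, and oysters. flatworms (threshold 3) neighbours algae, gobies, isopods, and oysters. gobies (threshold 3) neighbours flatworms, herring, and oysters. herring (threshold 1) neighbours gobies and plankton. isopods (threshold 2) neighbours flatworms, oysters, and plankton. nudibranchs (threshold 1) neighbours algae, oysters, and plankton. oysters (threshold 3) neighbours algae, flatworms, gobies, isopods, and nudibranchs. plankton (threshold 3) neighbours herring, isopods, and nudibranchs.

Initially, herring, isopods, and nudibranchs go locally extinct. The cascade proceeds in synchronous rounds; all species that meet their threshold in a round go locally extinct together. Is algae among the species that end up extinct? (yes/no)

Round 1 — herring, isopods, nudibranchs go locally extinct (initial).
Round 2 — checking thresholds:
  algae: 1 of 3 neighbours < 2, below threshold.
  flatworms: 1 of 4 neighbours < 3, below threshold.
  gobies: 1 of 3 neighbours < 3, below threshold.
  oysters: 2 of 5 neighbours < 3, below threshold.
  plankton: 3 of 3 neighbours ≥ 3, goes locally extinct.
Round 3 — no new extinctions; cascade stops.

no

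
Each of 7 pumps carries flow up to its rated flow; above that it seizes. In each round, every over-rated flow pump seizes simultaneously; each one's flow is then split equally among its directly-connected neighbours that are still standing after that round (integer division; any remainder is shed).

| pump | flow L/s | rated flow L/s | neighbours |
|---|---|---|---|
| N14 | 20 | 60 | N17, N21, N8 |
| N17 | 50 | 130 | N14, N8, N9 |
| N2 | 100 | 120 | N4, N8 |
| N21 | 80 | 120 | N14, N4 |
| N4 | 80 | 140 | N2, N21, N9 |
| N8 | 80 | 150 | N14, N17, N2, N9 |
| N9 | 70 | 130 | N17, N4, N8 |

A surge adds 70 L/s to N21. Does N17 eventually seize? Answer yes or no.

Round 1 — N21 at 150 > 120. N21 seizes.
  N21 sheds 150 L/s to N14, N4: 75 each.
    N14: 20+75 = 95 > 60
    N4: 80+75 = 155 > 140
Round 2 — N14, N4 seize.
  N14 sheds 95 L/s to N17, N8: 47 each (1 lost).
    N17: 50+47 = 97 ≤ 130
    N8: 80+47 = 127 ≤ 150
  N4 sheds 155 L/s to N2, N9: 77 each (1 lost).
    N2: 100+77 = 177 > 120
    N9: 70+77 = 147 > 130
Round 3 — N2, N9 seize.
  N2 sheds 177 L/s to N8: 177 each.
    N8: 127+177 = 304 > 150
  N9 sheds 147 L/s to N17, N8: 73 each (1 lost).
    N17: 97+73 = 170 > 130
    N8: 304+73 = 377 > 150
Round 4 — N17, N8 seize.
  N17 sheds 170 L/s: no online neighbours, lost.
  N8 sheds 377 L/s: no online neighbours, lost.
No further seizures.

yes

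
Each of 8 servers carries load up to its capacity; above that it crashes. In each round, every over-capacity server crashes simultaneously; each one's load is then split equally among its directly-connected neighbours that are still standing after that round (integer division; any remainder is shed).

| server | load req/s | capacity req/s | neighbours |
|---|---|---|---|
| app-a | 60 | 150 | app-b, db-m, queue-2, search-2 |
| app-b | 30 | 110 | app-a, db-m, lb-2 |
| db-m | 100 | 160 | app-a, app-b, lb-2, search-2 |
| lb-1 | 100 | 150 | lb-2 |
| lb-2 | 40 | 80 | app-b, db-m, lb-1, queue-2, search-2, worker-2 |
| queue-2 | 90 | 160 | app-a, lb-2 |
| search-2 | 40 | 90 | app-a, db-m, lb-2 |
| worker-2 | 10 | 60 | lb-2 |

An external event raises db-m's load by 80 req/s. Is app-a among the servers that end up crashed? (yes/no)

Round 1 — db-m at 180 > 160. db-m crashes.
  db-m sheds 180 req/s to app-a, app-b, lb-2, search-2: 45 each.
    app-a: 60+45 = 105 ≤ 150
    app-b: 30+45 = 75 ≤ 110
    lb-2: 40+45 = 85 > 80
    search-2: 40+45 = 85 ≤ 90
Round 2 — lb-2 crashes.
  lb-2 sheds 85 req/s to app-b, lb-1, queue-2, search-2, worker-2: 17 each.
    app-b: 75+17 = 92 ≤ 110
    lb-1: 100+17 = 117 ≤ 150
    queue-2: 90+17 = 107 ≤ 160
    search-2: 85+17 = 102 > 90
    worker-2: 10+17 = 27 ≤ 60
Round 3 — search-2 crashes.
  search-2 sheds 102 req/s to app-a: 102 each.
    app-a: 105+102 = 207 > 150
Round 4 — app-a crashes.
  app-a sheds 207 req/s to app-b, queue-2: 103 each (1 lost).
    app-b: 92+103 = 195 > 110
    queue-2: 107+103 = 210 > 160
Round 5 — app-b, queue-2 crash.
  app-b sheds 195 req/s: no online neighbours, lost.
  queue-2 sheds 210 req/s: no online neighbours, lost.
No further crashes.

yes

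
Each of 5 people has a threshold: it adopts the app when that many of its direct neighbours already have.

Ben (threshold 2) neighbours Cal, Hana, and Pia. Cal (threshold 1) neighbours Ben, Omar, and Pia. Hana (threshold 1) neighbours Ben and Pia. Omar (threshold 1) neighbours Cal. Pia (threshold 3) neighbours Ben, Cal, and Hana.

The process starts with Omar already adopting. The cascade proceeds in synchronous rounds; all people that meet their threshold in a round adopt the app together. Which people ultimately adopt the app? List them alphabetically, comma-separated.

Round 1 — Omar adopts the app (initial).
Round 2 — checking thresholds:
  Cal: 1 of 3 neighbours ≥ 1, adopts the app.
Round 3 — no new adoptions; cascade stops.

Cal, Omar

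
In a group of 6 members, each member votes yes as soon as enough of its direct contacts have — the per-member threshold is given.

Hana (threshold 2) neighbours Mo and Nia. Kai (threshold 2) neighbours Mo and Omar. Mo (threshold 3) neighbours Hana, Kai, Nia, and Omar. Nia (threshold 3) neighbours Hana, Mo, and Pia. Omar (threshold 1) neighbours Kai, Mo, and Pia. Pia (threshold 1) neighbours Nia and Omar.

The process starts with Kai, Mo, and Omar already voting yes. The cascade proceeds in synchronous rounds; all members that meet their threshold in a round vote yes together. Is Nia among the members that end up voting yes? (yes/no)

no

Round 1 — Kai, Mo, Omar vote yes (initial).
Round 2 — checking thresholds:
  Hana: 1 of 2 neighbours < 2, holds.
  Nia: 1 of 3 neighbours < 3, holds.
  Pia: 1 of 2 neighbours ≥ 1, votes yes.
Round 3 — no new yes votes; cascade stops.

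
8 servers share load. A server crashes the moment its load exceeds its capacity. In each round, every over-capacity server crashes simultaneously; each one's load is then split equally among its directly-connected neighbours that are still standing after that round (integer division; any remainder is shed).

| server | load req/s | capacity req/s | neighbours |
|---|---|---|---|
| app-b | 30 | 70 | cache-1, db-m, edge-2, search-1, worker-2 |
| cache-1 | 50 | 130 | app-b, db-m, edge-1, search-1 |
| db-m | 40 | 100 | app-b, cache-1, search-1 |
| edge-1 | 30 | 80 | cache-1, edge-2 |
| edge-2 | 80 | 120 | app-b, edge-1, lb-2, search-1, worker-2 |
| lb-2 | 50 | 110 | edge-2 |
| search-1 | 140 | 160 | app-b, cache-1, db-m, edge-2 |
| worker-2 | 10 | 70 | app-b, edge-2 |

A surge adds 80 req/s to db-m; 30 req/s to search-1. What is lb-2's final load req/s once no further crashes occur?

Round 1 — db-m at 120 > 100; search-1 at 170 > 160. db-m, search-1 crash.
  db-m sheds 120 req/s to app-b, cache-1: 60 each.
    app-b: 30+60 = 90 > 70
    cache-1: 50+60 = 110 ≤ 130
  search-1 sheds 170 req/s to app-b, cache-1, edge-2: 56 each (2 lost).
    app-b: 90+56 = 146 > 70
    cache-1: 110+56 = 166 > 130
    edge-2: 80+56 = 136 > 120
Round 2 — app-b, cache-1, edge-2 crash.
  app-b sheds 146 req/s to worker-2: 146 each.
    worker-2: 10+146 = 156 > 70
  cache-1 sheds 166 req/s to edge-1: 166 each.
    edge-1: 30+166 = 196 > 80
  edge-2 sheds 136 req/s to edge-1, lb-2, worker-2: 45 each (1 lost).
    edge-1: 196+45 = 241 > 80
    lb-2: 50+45 = 95 ≤ 110
    worker-2: 156+45 = 201 > 70
Round 3 — edge-1, worker-2 crash.
  edge-1 sheds 241 req/s: no online neighbours, lost.
  worker-2 sheds 201 req/s: no online neighbours, lost.
No further crashes.

95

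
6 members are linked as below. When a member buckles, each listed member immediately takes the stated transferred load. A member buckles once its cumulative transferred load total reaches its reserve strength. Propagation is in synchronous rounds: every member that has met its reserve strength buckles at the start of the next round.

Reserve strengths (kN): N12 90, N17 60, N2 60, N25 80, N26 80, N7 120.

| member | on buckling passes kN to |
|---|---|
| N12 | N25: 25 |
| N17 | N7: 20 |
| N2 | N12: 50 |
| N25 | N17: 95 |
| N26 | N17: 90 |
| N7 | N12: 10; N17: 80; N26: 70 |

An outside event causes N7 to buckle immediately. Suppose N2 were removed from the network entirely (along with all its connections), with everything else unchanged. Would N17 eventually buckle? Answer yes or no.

yes

With N2 removed:
Round 1 — N7 buckles (initial).
  N12: +10 → 10 < 90
  N17: +80 → 80 ≥ 60
  N26: +70 → 70 < 80
Round 2 — N17 buckles.
No further bucklings.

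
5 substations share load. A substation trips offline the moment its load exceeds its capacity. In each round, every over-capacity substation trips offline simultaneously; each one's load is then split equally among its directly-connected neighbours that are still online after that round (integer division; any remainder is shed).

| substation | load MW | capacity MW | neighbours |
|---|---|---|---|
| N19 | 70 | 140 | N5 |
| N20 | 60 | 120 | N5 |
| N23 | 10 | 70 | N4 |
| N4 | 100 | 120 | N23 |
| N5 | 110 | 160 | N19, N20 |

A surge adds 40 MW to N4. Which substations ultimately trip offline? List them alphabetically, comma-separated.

Round 1 — N4 at 140 > 120. N4 trips offline.
  N4 sheds 140 MW to N23: 140 each.
    N23: 10+140 = 150 > 70
Round 2 — N23 trips offline.
  N23 sheds 150 MW: no online neighbours, lost.
No further trips.

N23, N4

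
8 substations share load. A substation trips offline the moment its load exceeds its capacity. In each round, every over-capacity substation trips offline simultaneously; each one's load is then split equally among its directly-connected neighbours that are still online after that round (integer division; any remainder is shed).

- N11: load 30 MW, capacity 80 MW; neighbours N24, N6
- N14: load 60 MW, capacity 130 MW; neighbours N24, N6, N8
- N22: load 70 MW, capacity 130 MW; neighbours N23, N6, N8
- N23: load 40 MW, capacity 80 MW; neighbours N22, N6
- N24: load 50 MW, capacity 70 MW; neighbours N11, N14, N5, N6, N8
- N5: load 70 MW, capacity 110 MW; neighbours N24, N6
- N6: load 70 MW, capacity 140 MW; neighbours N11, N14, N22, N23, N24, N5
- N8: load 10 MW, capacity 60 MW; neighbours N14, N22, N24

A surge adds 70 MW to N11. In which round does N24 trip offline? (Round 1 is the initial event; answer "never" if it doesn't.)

2

Round 1 — N11 at 100 > 80. N11 trips offline.
  N11 sheds 100 MW to N24, N6: 50 each.
    N24: 50+50 = 100 > 70
    N6: 70+50 = 120 ≤ 140
Round 2 — N24 trips offline.
  N24 sheds 100 MW to N14, N5, N6, N8: 25 each.
    N14: 60+25 = 85 ≤ 130
    N5: 70+25 = 95 ≤ 110
    N6: 120+25 = 145 > 140
    N8: 10+25 = 35 ≤ 60
Round 3 — N6 trips offline.
  N6 sheds 145 MW to N14, N22, N23, N5: 36 each (1 lost).
    N14: 85+36 = 121 ≤ 130
    N22: 70+36 = 106 ≤ 130
    N23: 40+36 = 76 ≤ 80
    N5: 95+36 = 131 > 110
Round 4 — N5 trips offline.
  N5 sheds 131 MW: no online neighbours, lost.
No further trips.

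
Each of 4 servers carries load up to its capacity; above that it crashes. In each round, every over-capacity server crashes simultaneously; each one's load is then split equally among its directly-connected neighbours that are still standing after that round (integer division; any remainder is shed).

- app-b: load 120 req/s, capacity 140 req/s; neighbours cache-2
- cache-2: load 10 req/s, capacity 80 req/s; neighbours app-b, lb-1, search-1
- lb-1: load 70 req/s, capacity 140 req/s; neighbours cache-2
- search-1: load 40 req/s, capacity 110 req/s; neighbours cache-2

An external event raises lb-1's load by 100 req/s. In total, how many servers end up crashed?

4

Round 1 — lb-1 at 170 > 140. lb-1 crashes.
  lb-1 sheds 170 req/s to cache-2: 170 each.
    cache-2: 10+170 = 180 > 80
Round 2 — cache-2 crashes.
  cache-2 sheds 180 req/s to app-b, search-1: 90 each.
    app-b: 120+90 = 210 > 140
    search-1: 40+90 = 130 > 110
Round 3 — app-b, search-1 crash.
  app-b sheds 210 req/s: no online neighbours, lost.
  search-1 sheds 130 req/s: no online neighbours, lost.
No further crashes.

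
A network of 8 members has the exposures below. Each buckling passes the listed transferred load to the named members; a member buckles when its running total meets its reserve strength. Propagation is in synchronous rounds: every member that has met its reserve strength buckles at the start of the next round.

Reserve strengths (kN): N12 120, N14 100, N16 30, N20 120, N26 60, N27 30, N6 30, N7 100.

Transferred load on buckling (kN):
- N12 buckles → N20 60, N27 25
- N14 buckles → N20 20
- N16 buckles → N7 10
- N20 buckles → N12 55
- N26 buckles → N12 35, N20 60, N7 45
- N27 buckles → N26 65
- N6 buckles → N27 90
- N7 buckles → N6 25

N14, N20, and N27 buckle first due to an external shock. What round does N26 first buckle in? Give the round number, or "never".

Round 1 — N14, N20, N27 buckle (initial).
  N12: +55 → 55 < 120
  N26: +65 → 65 ≥ 60
Round 2 — N26 buckles.
  N12: +35 → 90 < 120
  N7: +45 → 45 < 100
No further bucklings.

2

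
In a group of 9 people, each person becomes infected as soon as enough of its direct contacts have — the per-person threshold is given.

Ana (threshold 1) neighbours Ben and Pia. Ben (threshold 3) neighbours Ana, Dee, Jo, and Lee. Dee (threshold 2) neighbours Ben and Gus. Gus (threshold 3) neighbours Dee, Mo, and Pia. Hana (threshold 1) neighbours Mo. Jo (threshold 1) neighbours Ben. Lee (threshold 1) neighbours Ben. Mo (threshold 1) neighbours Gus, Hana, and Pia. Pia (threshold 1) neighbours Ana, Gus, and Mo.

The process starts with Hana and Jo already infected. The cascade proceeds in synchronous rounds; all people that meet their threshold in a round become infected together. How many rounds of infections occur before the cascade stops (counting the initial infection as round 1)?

Round 1 — Hana, Jo become infected (initial).
Round 2 — checking thresholds:
  Ben: 1 of 4 neighbours < 3, below threshold.
  Mo: 1 of 3 neighbours ≥ 1, becomes infected.
Round 3 — checking thresholds:
  Ben: 1 of 4 neighbours < 3, below threshold.
  Gus: 1 of 3 neighbours < 3, below threshold.
  Pia: 1 of 3 neighbours ≥ 1, becomes infected.
Round 4 — checking thresholds:
  Ana: 1 of 2 neighbours ≥ 1, becomes infected.
  Ben: 1 of 4 neighbours < 3, below threshold.
  Gus: 2 of 3 neighbours < 3, below threshold.
Round 5 — no new infections; cascade stops.

4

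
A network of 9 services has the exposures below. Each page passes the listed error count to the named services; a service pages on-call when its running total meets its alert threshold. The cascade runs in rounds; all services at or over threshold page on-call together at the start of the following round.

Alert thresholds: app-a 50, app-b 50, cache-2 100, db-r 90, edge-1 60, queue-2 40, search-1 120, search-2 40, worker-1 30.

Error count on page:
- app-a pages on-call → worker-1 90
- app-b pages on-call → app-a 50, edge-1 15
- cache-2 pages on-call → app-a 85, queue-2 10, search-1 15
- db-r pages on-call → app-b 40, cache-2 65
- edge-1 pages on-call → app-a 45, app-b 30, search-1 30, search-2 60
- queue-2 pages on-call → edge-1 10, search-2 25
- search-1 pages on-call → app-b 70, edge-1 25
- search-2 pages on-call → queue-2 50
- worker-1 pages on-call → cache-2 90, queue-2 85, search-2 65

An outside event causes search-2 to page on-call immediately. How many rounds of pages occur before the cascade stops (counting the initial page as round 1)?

2

Round 1 — search-2 pages on-call (initial).
  queue-2: +50 → 50 ≥ 40
Round 2 — queue-2 pages on-call.
  edge-1: +10 → 10 < 60
No further pages.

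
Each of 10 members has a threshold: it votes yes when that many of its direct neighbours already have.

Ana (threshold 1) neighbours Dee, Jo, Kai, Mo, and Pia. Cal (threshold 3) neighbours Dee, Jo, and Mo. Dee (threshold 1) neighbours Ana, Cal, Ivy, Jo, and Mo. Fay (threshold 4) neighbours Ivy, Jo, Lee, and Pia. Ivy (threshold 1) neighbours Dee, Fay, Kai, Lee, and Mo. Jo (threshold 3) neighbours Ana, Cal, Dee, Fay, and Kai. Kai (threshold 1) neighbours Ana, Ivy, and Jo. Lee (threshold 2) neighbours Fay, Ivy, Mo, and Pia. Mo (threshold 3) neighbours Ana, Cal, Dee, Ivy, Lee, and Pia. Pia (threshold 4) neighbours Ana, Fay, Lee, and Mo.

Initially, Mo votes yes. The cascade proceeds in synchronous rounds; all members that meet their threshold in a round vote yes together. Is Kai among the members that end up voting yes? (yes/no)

yes

Round 1 — Mo votes yes (initial).
Round 2 — checking thresholds:
  Ana: 1 of 5 neighbours ≥ 1, votes yes.
  Cal: 1 of 3 neighbours < 3, below threshold.
  Dee: 1 of 5 neighbours ≥ 1, votes yes.
  Ivy: 1 of 5 neighbours ≥ 1, votes yes.
  Lee: 1 of 4 neighbours < 2, below threshold.
  Pia: 1 of 4 neighbours < 4, below threshold.
Round 3 — checking thresholds:
  Cal: 2 of 3 neighbours < 3, below threshold.
  Fay: 1 of 4 neighbours < 4, below threshold.
  Jo: 2 of 5 neighbours < 3, below threshold.
  Kai: 2 of 3 neighbours ≥ 1, votes yes.
  Lee: 2 of 4 neighbours ≥ 2, votes yes.
  Pia: 2 of 4 neighbours < 4, below threshold.
Round 4 — checking thresholds:
  Cal: 2 of 3 neighbours < 3, below threshold.
  Fay: 2 of 4 neighbours < 4, below threshold.
  Jo: 3 of 5 neighbours ≥ 3, votes yes.
  Pia: 3 of 4 neighbours < 4, below threshold.
Round 5 — checking thresholds:
  Cal: 3 of 3 neighbours ≥ 3, votes yes.
  Fay: 3 of 4 neighbours < 4, below threshold.
  Pia: 3 of 4 neighbours < 4, below threshold.
Round 6 — no new yes votes; cascade stops.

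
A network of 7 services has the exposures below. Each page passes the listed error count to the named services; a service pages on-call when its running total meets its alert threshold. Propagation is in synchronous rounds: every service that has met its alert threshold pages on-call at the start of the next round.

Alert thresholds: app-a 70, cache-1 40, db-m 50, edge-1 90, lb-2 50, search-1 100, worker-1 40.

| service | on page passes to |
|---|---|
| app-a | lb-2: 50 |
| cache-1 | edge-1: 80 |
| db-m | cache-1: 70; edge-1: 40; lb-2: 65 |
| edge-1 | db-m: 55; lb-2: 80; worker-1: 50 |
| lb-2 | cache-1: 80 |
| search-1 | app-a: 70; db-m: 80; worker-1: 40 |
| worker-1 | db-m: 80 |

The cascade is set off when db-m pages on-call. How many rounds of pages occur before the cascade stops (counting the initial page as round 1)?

Round 1 — db-m pages on-call (initial).
  cache-1: +70 → 70 ≥ 40
  edge-1: +40 → 40 < 90
  lb-2: +65 → 65 ≥ 50
Round 2 — cache-1, lb-2 page on-call.
  edge-1: +80 → 120 ≥ 90
Round 3 — edge-1 pages on-call.
  worker-1: +50 → 50 ≥ 40
Round 4 — worker-1 pages on-call.
No further pages.

4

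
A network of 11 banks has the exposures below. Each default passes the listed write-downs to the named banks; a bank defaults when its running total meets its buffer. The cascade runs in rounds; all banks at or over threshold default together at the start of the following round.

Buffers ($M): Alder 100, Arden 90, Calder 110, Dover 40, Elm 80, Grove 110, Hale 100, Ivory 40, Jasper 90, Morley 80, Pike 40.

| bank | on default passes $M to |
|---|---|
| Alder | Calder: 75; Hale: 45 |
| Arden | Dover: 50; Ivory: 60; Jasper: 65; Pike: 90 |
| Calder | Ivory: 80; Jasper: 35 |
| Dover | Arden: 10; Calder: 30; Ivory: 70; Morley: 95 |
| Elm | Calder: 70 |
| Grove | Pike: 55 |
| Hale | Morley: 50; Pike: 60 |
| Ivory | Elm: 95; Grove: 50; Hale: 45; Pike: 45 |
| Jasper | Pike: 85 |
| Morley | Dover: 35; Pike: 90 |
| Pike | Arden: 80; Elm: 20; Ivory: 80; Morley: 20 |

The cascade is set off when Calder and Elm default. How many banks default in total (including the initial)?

4

Round 1 — Calder, Elm default (initial).
  Ivory: +80 → 80 ≥ 40
  Jasper: +35 → 35 < 90
Round 2 — Ivory defaults.
  Grove: +50 → 50 < 110
  Hale: +45 → 45 < 100
  Pike: +45 → 45 ≥ 40
Round 3 — Pike defaults.
  Arden: +80 → 80 < 90
  Morley: +20 → 20 < 80
No further defaults.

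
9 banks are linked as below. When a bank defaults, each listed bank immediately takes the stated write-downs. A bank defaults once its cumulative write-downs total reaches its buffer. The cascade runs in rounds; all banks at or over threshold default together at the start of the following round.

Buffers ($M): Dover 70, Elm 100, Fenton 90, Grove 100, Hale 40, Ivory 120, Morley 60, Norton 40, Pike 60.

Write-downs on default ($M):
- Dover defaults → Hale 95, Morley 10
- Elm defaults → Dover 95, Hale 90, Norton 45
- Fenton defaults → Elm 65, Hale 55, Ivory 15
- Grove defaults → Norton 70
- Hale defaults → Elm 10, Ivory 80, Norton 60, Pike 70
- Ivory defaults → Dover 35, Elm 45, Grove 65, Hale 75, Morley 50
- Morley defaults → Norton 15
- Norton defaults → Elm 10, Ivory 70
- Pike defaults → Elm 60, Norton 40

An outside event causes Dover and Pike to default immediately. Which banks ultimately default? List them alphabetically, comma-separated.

Round 1 — Dover, Pike default (initial).
  Elm: +60 → 60 < 100
  Hale: +95 → 95 ≥ 40
  Morley: +10 → 10 < 60
  Norton: +40 → 40 ≥ 40
Round 2 — Hale, Norton default.
  Elm: +10+10 → 80 < 100
  Ivory: +80+70 → 150 ≥ 120
Round 3 — Ivory defaults.
  Elm: +45 → 125 ≥ 100
  Grove: +65 → 65 < 100
  Morley: +50 → 60 ≥ 60
Round 4 — Elm, Morley default.
No further defaults.

Dover, Elm, Hale, Ivory, Morley, Norton, Pike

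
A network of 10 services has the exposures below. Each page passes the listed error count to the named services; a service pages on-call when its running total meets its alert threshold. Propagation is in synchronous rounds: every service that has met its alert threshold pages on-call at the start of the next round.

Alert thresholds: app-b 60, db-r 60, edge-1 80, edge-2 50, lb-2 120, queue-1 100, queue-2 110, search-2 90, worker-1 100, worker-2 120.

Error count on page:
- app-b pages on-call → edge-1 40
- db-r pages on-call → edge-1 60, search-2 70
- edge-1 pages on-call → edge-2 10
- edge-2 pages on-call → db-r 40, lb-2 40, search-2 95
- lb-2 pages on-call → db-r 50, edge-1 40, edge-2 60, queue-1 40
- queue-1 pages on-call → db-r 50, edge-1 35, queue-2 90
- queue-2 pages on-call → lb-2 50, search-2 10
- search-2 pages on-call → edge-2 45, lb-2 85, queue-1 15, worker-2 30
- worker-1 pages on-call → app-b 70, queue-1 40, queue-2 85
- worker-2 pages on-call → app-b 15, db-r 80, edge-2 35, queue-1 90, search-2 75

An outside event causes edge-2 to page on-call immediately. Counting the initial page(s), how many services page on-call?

Round 1 — edge-2 pages on-call (initial).
  db-r: +40 → 40 < 60
  lb-2: +40 → 40 < 120
  search-2: +95 → 95 ≥ 90
Round 2 — search-2 pages on-call.
  lb-2: +85 → 125 ≥ 120
  queue-1: +15 → 15 < 100
  worker-2: +30 → 30 < 120
Round 3 — lb-2 pages on-call.
  db-r: +50 → 90 ≥ 60
  edge-1: +40 → 40 < 80
  queue-1: +40 → 55 < 100
Round 4 — db-r pages on-call.
  edge-1: +60 → 100 ≥ 80
Round 5 — edge-1 pages on-call.
No further pages.

5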